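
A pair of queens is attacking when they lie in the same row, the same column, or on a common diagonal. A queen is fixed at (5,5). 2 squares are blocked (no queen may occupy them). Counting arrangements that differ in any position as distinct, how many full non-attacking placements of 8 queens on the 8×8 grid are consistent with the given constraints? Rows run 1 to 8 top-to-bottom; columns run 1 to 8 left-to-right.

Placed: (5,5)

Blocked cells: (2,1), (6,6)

Branch on row 1: col 2 → 0; col 3 → 3; col 4 → 1; col 6 → 3; col 7 → 1; col 8 → 0.
Sum: 0 + 3 + 1 + 3 + 1 + 0 = 8.

8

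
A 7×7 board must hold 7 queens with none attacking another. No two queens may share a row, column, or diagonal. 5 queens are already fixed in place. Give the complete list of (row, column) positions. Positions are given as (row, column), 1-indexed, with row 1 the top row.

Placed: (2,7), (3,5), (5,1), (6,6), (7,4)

Row 1: attacked by (2,7)→{6,7}; (3,5)→{3,5,7}; (5,1)→{1,5}; (6,6)→{1,6}; (7,4)→{4}. Safe: 2. Place at column 2.
Row 4: attacked by (1,2)→{2,5}; (2,7)→{5,7}; (3,5)→{4,5,6}; (5,1)→{1,2}; (6,6)→{4,6}; (7,4)→{1,4,7}. Safe: 3. Place at column 3.
Columns [2, 7, 5, 3, 1, 6, 4], r−c [-1, -5, -2, 1, 4, 0, 3], r+c [3, 9, 8, 7, 6, 12, 11] are all distinct, so no two queens attack.

(1,2) (2,7) (3,5) (4,3) (5,1) (6,6) (7,4)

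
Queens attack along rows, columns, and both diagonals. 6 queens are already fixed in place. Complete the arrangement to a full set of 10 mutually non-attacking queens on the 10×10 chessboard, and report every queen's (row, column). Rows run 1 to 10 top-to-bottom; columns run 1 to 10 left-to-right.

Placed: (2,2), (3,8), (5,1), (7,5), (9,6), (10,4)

(1,7) (2,2) (3,8) (4,3) (5,1) (6,10) (7,5) (8,9) (9,6) (10,4)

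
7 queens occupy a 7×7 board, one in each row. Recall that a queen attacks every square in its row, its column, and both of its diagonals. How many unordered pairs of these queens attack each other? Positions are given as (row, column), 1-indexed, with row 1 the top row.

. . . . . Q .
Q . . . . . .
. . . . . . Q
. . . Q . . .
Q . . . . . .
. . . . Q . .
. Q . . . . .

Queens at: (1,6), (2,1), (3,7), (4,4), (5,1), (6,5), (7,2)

2

Same column: (2,1)–(5,1) (column 1).
Same diagonal: (2,1)–(6,5) (|2−6| = |1−5| = 4).
Total attacking pairs: 2.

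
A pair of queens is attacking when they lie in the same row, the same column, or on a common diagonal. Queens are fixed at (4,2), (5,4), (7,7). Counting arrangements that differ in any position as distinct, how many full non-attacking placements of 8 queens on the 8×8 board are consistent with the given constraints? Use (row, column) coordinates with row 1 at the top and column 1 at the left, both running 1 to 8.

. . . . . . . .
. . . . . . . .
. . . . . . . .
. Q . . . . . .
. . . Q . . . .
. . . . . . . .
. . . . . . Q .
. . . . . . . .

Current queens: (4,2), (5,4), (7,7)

1

Branch on row 1: col 3 → 1; col 6 → 0.
Sum: 1 + 0 = 1.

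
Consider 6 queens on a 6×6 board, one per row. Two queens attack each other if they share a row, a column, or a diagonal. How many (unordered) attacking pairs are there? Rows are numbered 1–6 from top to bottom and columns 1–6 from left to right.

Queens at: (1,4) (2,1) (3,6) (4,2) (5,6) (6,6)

4

Same column: (3,6)–(5,6) (column 6); (3,6)–(6,6) (column 6); (5,6)–(6,6) (column 6).
Same diagonal: (1,4)–(3,6) (|1−3| = |4−6| = 2).
Total attacking pairs: 4.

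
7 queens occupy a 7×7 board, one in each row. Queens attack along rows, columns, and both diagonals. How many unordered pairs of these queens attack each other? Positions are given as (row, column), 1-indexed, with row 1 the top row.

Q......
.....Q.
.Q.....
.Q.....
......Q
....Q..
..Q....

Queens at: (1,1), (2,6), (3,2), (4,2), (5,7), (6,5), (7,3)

Same column: (3,2)–(4,2) (column 2).
Same diagonal: (3,2)–(6,5) (|3−6| = |2−5| = 3).
Total attacking pairs: 2.

2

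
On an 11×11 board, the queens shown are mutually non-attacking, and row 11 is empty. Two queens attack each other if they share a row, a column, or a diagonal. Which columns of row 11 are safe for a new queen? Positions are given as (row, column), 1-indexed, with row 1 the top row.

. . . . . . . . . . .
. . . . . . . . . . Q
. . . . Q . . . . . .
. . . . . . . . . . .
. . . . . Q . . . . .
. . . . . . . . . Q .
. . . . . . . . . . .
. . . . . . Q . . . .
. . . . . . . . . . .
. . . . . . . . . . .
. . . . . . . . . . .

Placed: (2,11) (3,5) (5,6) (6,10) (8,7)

(2,11) attacks row 11 at column 11 and diagonals 2.
(3,5) attacks row 11 at column 5.
(5,6) attacks row 11 at column 6.
(6,10) attacks row 11 at column 10 and diagonals 5.
(8,7) attacks row 11 at column 7 and diagonals 4, 10.
Attacked columns: {2, 4, 5, 6, 7, 10, 11}. Safe: {1, 3, 8, 9}.

columns 1, 3, 8, 9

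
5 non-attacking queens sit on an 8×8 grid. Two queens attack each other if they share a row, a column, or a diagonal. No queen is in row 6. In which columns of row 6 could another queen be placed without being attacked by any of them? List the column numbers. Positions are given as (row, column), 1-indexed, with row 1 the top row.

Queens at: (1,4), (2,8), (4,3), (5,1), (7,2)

(1,4) attacks row 6 at column 4.
(2,8) attacks row 6 at column 8 and diagonals 4.
(4,3) attacks row 6 at column 3 and diagonals 1, 5.
(5,1) attacks row 6 at column 1 and diagonals 2.
(7,2) attacks row 6 at column 2 and diagonals 1, 3.
Attacked columns: {1, 2, 3, 4, 5, 8}. Safe: {6, 7}.

columns 6, 7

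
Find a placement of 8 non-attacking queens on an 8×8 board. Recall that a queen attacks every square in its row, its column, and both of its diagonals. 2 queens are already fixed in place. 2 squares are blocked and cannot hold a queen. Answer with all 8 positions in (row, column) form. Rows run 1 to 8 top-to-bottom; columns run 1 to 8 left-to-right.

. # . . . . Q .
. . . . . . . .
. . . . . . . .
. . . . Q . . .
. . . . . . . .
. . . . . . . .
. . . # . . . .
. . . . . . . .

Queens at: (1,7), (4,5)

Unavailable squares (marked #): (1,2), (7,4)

(1,7) (2,4) (3,2) (4,5) (5,8) (6,1) (7,3) (8,6)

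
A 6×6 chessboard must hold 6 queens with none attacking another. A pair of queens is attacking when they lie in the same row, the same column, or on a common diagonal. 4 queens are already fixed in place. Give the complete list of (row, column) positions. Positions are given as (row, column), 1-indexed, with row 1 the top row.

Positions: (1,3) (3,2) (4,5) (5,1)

Row 2: attacked by (1,3)→{2,3,4}; (3,2)→{1,2,3}; (4,5)→{3,5}; (5,1)→{1,4}. Safe: 6. Place at column 6.
Row 6: attacked by (1,3)→{3}; (2,6)→{2,6}; (3,2)→{2,5}; (4,5)→{3,5}; (5,1)→{1,2}. Safe: 4. Place at column 4.
Columns [3, 6, 2, 5, 1, 4], r−c [-2, -4, 1, -1, 4, 2], r+c [4, 8, 5, 9, 6, 10] are all distinct, so no two queens attack.

(1,3) (2,6) (3,2) (4,5) (5,1) (6,4)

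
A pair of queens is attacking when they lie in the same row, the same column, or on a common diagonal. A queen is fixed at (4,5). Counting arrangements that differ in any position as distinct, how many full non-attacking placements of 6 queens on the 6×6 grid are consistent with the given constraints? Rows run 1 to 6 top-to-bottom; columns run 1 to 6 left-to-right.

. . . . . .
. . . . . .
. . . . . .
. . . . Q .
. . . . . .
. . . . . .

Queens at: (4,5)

Branch on row 1: col 1 → 0; col 3 → 1; col 4 → 0; col 6 → 0.
Sum: 0 + 1 + 0 + 0 = 1.

1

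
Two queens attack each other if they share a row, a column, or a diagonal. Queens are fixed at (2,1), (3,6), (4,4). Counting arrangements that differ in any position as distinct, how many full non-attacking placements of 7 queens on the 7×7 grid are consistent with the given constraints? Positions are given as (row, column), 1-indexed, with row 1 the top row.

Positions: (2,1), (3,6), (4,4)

Branch on row 1: col 3 → 1; col 5 → 1.
Sum: 1 + 1 = 2.

2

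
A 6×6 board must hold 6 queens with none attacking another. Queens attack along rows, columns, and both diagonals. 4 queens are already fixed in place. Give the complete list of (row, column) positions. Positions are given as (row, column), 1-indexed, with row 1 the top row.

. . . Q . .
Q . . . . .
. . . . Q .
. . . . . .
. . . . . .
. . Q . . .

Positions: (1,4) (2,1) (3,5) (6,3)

Row 4: attacked by (1,4)→{1,4}; (2,1)→{1,3}; (3,5)→{4,5,6}; (6,3)→{1,3,5}. Safe: 2. Place at column 2.
Row 5: attacked by (1,4)→{4}; (2,1)→{1,4}; (3,5)→{3,5}; (4,2)→{1,2,3}; (6,3)→{2,3,4}. Safe: 6. Place at column 6.
Columns [4, 1, 5, 2, 6, 3], r−c [-3, 1, -2, 2, -1, 3], r+c [5, 3, 8, 6, 11, 9] are all distinct, so no two queens attack.

(1,4) (2,1) (3,5) (4,2) (5,6) (6,3)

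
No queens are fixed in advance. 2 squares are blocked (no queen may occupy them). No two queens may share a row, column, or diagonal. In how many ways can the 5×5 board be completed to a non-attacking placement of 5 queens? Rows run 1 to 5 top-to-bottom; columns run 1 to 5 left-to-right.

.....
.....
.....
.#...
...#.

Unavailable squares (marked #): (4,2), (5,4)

Branch on row 1: col 1 → 1; col 2 → 1; col 3 → 1; col 4 → 2; col 5 → 2.
Sum: 1 + 1 + 1 + 2 + 2 = 7.

7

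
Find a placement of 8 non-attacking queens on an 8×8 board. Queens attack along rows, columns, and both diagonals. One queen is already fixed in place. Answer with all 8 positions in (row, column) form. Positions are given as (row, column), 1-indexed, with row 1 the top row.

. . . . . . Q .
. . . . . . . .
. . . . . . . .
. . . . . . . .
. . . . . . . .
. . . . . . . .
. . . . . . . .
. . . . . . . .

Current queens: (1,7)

Row 2: attacked by (1,7)→{6,7,8}. Safe: 1, 2, 3, 4, 5. Place at column 5.
Row 3: attacked by (1,7)→{5,7}; (2,5)→{4,5,6}. Safe: 1, 2, 3, 8. Place at column 3.
Row 4: attacked by (1,7)→{4,7}; (2,5)→{3,5,7}; (3,3)→{2,3,4}. Safe: 1, 6, 8. Place at column 1.
Row 5: attacked by (1,7)→{3,7}; (2,5)→{2,5,8}; (3,3)→{1,3,5}; (4,1)→{1,2}. Safe: 4, 6. Place at column 6.
Row 6: attacked by (1,7)→{2,7}; (2,5)→{1,5}; (3,3)→{3,6}; (4,1)→{1,3}; (5,6)→{5,6,7}. Safe: 4, 8. Place at column 8.
Row 7: attacked by (1,7)→{1,7}; (2,5)→{5}; (3,3)→{3,7}; (4,1)→{1,4}; (5,6)→{4,6,8}; (6,8)→{7,8}. Safe: 2. Place at column 2.
Row 8: attacked by (1,7)→{7}; (2,5)→{5}; (3,3)→{3,8}; (4,1)→{1,5}; (5,6)→{3,6}; (6,8)→{6,8}; (7,2)→{1,2,3}. Safe: 4. Place at column 4.
Columns [7, 5, 3, 1, 6, 8, 2, 4], r−c [-6, -3, 0, 3, -1, -2, 5, 4], r+c [8, 7, 6, 5, 11, 14, 9, 12] are all distinct, so no two queens attack.

(1,7) (2,5) (3,3) (4,1) (5,6) (6,8) (7,2) (8,4)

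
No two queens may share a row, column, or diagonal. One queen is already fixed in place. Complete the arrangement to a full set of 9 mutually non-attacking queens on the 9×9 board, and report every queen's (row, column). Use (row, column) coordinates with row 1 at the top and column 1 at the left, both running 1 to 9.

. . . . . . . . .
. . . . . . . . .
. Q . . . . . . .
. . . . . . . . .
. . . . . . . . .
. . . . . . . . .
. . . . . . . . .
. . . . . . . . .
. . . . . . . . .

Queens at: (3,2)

(1,9) (2,7) (3,2) (4,4) (5,1) (6,8) (7,5) (8,3) (9,6)

Row 1: attacked by (3,2)→{2,4}. Safe: 1, 3, 5, 6, 7, 8, 9. Place at column 9.
Row 2: attacked by (1,9)→{8,9}; (3,2)→{1,2,3}. Safe: 4, 5, 6, 7. Place at column 7.
Row 4: attacked by (1,9)→{6,9}; (2,7)→{5,7,9}; (3,2)→{1,2,3}. Safe: 4, 8. Place at column 4.
Row 5: attacked by (1,9)→{5,9}; (2,7)→{4,7}; (3,2)→{2,4}; (4,4)→{3,4,5}. Safe: 1, 6, 8. Place at column 1.
Row 6: attacked by (1,9)→{4,9}; (2,7)→{3,7}; (3,2)→{2,5}; (4,4)→{2,4,6}; (5,1)→{1,2}. Safe: 8. Place at column 8.
Row 7: attacked by (1,9)→{3,9}; (2,7)→{2,7}; (3,2)→{2,6}; (4,4)→{1,4,7}; (5,1)→{1,3}; (6,8)→{7,8,9}. Safe: 5. Place at column 5.
Row 8: attacked by (1,9)→{2,9}; (2,7)→{1,7}; (3,2)→{2,7}; (4,4)→{4,8}; (5,1)→{1,4}; (6,8)→{6,8}; (7,5)→{4,5,6}. Safe: 3. Place at column 3.
Row 9: attacked by (1,9)→{1,9}; (2,7)→{7}; (3,2)→{2,8}; (4,4)→{4,9}; (5,1)→{1,5}; (6,8)→{5,8}; (7,5)→{3,5,7}; (8,3)→{2,3,4}. Safe: 6. Place at column 6.
Columns [9, 7, 2, 4, 1, 8, 5, 3, 6], r−c [-8, -5, 1, 0, 4, -2, 2, 5, 3], r+c [10, 9, 5, 8, 6, 14, 12, 11, 15] are all distinct, so no two queens attack.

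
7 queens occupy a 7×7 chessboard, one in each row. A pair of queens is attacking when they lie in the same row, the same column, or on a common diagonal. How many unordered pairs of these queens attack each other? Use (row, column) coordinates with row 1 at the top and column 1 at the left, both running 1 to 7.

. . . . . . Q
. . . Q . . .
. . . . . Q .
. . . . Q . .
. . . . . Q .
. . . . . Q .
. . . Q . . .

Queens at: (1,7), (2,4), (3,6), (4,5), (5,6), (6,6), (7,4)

7

Same column: (2,4)–(7,4) (column 4); (3,6)–(5,6) (column 6); (3,6)–(6,6) (column 6); (5,6)–(6,6) (column 6).
Same diagonal: (3,6)–(4,5) (|3−4| = |6−5| = 1); (4,5)–(5,6) (|4−5| = |5−6| = 1); (5,6)–(7,4) (|5−7| = |6−4| = 2).
Total attacking pairs: 7.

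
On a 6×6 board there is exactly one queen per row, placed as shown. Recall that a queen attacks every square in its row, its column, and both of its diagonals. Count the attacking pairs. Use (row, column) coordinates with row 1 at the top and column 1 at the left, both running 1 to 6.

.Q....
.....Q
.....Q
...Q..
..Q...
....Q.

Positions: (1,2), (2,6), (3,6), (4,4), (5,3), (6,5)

4

Same column: (2,6)–(3,6) (column 6).
Same diagonal: (2,6)–(4,4) (|2−4| = |6−4| = 2); (2,6)–(5,3) (|2−5| = |6−3| = 3); (4,4)–(5,3) (|4−5| = |4−3| = 1).
Total attacking pairs: 4.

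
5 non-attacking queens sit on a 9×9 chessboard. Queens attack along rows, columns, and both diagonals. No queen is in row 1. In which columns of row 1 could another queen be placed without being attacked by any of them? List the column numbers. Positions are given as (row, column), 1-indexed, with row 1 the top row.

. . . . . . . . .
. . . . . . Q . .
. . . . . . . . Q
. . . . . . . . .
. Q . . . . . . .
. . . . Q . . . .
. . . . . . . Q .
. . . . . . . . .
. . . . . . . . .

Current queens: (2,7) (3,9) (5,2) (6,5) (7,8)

columns 1, 3, 4

(2,7) attacks row 1 at column 7 and diagonals 6, 8.
(3,9) attacks row 1 at column 9 and diagonals 7.
(5,2) attacks row 1 at column 2 and diagonals 6.
(6,5) attacks row 1 at column 5.
(7,8) attacks row 1 at column 8 and diagonals 2.
Attacked columns: {2, 5, 6, 7, 8, 9}. Safe: {1, 3, 4}.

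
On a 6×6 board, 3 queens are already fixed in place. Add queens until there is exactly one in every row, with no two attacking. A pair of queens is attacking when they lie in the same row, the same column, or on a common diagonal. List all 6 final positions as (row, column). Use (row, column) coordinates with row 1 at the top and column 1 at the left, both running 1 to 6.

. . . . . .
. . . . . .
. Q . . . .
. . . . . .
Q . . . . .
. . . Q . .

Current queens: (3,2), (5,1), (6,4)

(1,3) (2,6) (3,2) (4,5) (5,1) (6,4)

Row 1: attacked by (3,2)→{2,4}; (5,1)→{1,5}; (6,4)→{4}. Safe: 3, 6. Place at column 3.
Row 2: attacked by (1,3)→{2,3,4}; (3,2)→{1,2,3}; (5,1)→{1,4}; (6,4)→{4}. Safe: 5, 6. Place at column 6.
Row 4: attacked by (1,3)→{3,6}; (2,6)→{4,6}; (3,2)→{1,2,3}; (5,1)→{1,2}; (6,4)→{2,4,6}. Safe: 5. Place at column 5.
Columns [3, 6, 2, 5, 1, 4], r−c [-2, -4, 1, -1, 4, 2], r+c [4, 8, 5, 9, 6, 10] are all distinct, so no two queens attack.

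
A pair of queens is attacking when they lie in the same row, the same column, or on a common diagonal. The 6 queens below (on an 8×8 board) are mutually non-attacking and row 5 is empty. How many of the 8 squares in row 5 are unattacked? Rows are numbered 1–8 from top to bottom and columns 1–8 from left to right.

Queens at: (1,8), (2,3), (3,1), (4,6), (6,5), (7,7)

1

(1,8) attacks row 5 at column 8 and diagonals 4.
(2,3) attacks row 5 at column 3 and diagonals 6.
(3,1) attacks row 5 at column 1 and diagonals 3.
(4,6) attacks row 5 at column 6 and diagonals 5, 7.
(6,5) attacks row 5 at column 5 and diagonals 4, 6.
(7,7) attacks row 5 at column 7 and diagonals 5.
Attacked columns: {1, 3, 4, 5, 6, 7, 8}. Safe: {2}.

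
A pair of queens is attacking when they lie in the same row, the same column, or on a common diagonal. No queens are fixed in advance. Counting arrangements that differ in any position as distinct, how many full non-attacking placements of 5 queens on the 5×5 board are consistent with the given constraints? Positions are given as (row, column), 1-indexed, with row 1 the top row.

Branch on row 1: col 1 → 2; col 2 → 2; col 3 → 2; col 4 → 2; col 5 → 2.
Sum: 2 + 2 + 2 + 2 + 2 = 10.
(This is the classic 5-queens count.)

10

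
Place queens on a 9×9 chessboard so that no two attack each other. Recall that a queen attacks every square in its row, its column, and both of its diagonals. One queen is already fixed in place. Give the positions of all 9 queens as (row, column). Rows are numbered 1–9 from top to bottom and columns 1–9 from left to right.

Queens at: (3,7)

(1,2) (2,5) (3,7) (4,4) (5,1) (6,3) (7,9) (8,6) (9,8)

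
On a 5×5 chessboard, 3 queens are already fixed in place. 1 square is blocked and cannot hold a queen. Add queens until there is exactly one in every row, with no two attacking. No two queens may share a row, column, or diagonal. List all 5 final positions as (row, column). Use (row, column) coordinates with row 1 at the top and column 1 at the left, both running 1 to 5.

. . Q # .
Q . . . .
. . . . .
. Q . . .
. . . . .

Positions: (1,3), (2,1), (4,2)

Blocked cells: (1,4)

(1,3) (2,1) (3,4) (4,2) (5,5)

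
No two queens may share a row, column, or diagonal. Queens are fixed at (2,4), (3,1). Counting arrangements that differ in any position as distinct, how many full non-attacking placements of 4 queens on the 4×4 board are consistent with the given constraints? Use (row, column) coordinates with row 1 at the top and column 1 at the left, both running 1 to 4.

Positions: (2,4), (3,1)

1

Branch on row 1: col 2 → 1.
Sum: 1 = 1.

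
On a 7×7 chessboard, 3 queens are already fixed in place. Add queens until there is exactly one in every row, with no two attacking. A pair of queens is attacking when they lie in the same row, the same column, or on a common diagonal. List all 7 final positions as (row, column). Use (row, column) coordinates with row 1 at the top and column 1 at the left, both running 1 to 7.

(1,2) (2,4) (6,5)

(1,2) (2,4) (3,6) (4,1) (5,3) (6,5) (7,7)

Row 3: attacked by (1,2)→{2,4}; (2,4)→{3,4,5}; (6,5)→{2,5}. Safe: 1, 6, 7. Place at column 6.
Row 4: attacked by (1,2)→{2,5}; (2,4)→{2,4,6}; (3,6)→{5,6,7}; (6,5)→{3,5,7}. Safe: 1. Place at column 1.
Row 5: attacked by (1,2)→{2,6}; (2,4)→{1,4,7}; (3,6)→{4,6}; (4,1)→{1,2}; (6,5)→{4,5,6}. Safe: 3. Place at column 3.
Row 7: attacked by (1,2)→{2}; (2,4)→{4}; (3,6)→{2,6}; (4,1)→{1,4}; (5,3)→{1,3,5}; (6,5)→{4,5,6}. Safe: 7. Place at column 7.
Columns [2, 4, 6, 1, 3, 5, 7], r−c [-1, -2, -3, 3, 2, 1, 0], r+c [3, 6, 9, 5, 8, 11, 14] are all distinct, so no two queens attack.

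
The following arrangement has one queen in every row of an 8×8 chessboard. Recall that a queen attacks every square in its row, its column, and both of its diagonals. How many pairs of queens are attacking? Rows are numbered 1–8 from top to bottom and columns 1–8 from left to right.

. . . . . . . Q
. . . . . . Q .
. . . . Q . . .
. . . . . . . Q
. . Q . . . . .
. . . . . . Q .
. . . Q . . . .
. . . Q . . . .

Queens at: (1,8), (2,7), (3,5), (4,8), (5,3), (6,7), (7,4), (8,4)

6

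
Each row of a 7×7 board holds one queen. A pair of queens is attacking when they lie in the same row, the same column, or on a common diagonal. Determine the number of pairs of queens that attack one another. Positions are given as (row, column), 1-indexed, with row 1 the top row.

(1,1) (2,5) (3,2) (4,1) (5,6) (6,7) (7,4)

5

Same column: (1,1)–(4,1) (column 1).
Same diagonal: (3,2)–(4,1) (|3−4| = |2−1| = 1); (4,1)–(7,4) (|4−7| = |1−4| = 3); (5,6)–(6,7) (|5−6| = |6−7| = 1); (5,6)–(7,4) (|5−7| = |6−4| = 2).
Total attacking pairs: 5.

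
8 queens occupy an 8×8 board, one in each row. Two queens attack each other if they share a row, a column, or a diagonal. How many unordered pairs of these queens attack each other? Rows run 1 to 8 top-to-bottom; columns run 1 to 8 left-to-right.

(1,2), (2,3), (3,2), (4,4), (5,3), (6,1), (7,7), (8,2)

8

Same column: (1,2)–(3,2) (column 2); (1,2)–(8,2) (column 2); (2,3)–(5,3) (column 3); (3,2)–(8,2) (column 2).
Same diagonal: (1,2)–(2,3) (|1−2| = |2−3| = 1); (2,3)–(3,2) (|2−3| = |3−2| = 1); (4,4)–(5,3) (|4−5| = |4−3| = 1); (4,4)–(7,7) (|4−7| = |4−7| = 3).
Total attacking pairs: 8.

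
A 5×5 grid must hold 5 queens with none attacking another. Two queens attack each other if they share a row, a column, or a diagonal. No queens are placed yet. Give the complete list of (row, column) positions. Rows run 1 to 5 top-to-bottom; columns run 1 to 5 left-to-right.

Row 1: Safe: 1, 2, 3, 4, 5. Place at column 5.
Row 2: attacked by (1,5)→{4,5}. Safe: 1, 2, 3. Place at column 2.
Row 3: attacked by (1,5)→{3,5}; (2,2)→{1,2,3}. Safe: 4. Place at column 4.
Row 4: attacked by (1,5)→{2,5}; (2,2)→{2,4}; (3,4)→{3,4,5}. Safe: 1. Place at column 1.
Row 5: attacked by (1,5)→{1,5}; (2,2)→{2,5}; (3,4)→{2,4}; (4,1)→{1,2}. Safe: 3. Place at column 3.
Columns [5, 2, 4, 1, 3], r−c [-4, 0, -1, 3, 2], r+c [6, 4, 7, 5, 8] are all distinct, so no two queens attack.

(1,5) (2,2) (3,4) (4,1) (5,3)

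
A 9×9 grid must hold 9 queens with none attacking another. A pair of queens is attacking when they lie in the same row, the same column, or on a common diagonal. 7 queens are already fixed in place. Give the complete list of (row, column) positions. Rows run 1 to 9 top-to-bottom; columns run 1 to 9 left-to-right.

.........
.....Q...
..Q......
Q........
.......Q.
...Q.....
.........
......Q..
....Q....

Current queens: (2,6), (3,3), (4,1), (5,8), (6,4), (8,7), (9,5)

(1,2) (2,6) (3,3) (4,1) (5,8) (6,4) (7,9) (8,7) (9,5)

Row 1: attacked by (2,6)→{5,6,7}; (3,3)→{1,3,5}; (4,1)→{1,4}; (5,8)→{4,8}; (6,4)→{4,9}; (8,7)→{7}; (9,5)→{5}. Safe: 2. Place at column 2.
Row 7: attacked by (1,2)→{2,8}; (2,6)→{1,6}; (3,3)→{3,7}; (4,1)→{1,4}; (5,8)→{6,8}; (6,4)→{3,4,5}; (8,7)→{6,7,8}; (9,5)→{3,5,7}. Safe: 9. Place at column 9.
Columns [2, 6, 3, 1, 8, 4, 9, 7, 5], r−c [-1, -4, 0, 3, -3, 2, -2, 1, 4], r+c [3, 8, 6, 5, 13, 10, 16, 15, 14] are all distinct, so no two queens attack.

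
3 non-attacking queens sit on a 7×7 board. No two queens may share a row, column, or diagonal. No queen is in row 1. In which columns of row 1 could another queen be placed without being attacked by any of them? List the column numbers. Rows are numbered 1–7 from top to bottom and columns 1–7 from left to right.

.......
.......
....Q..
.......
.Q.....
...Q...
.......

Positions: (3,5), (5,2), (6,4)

(3,5) attacks row 1 at column 5 and diagonals 3, 7.
(5,2) attacks row 1 at column 2 and diagonals 6.
(6,4) attacks row 1 at column 4.
Attacked columns: {2, 3, 4, 5, 6, 7}. Safe: {1}.

columns 1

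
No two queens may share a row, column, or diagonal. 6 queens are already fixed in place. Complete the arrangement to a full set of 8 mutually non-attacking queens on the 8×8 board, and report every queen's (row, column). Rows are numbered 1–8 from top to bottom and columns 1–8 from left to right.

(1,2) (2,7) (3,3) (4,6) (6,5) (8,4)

(1,2) (2,7) (3,3) (4,6) (5,8) (6,5) (7,1) (8,4)

Row 5: attacked by (1,2)→{2,6}; (2,7)→{4,7}; (3,3)→{1,3,5}; (4,6)→{5,6,7}; (6,5)→{4,5,6}; (8,4)→{1,4,7}. Safe: 8. Place at column 8.
Row 7: attacked by (1,2)→{2,8}; (2,7)→{2,7}; (3,3)→{3,7}; (4,6)→{3,6}; (5,8)→{6,8}; (6,5)→{4,5,6}; (8,4)→{3,4,5}. Safe: 1. Place at column 1.
Columns [2, 7, 3, 6, 8, 5, 1, 4], r−c [-1, -5, 0, -2, -3, 1, 6, 4], r+c [3, 9, 6, 10, 13, 11, 8, 12] are all distinct, so no two queens attack.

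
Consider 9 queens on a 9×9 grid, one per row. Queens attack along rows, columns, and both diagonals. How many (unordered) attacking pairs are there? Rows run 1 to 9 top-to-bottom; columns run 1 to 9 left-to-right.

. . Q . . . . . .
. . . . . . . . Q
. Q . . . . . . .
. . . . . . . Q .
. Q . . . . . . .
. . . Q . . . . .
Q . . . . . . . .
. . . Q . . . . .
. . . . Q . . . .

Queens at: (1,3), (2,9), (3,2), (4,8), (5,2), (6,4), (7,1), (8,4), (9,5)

4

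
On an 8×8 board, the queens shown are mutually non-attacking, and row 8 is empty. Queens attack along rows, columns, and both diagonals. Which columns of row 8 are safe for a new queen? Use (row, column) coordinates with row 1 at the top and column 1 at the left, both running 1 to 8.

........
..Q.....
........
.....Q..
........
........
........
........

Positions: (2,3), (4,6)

(2,3) attacks row 8 at column 3.
(4,6) attacks row 8 at column 6 and diagonals 2.
Attacked columns: {2, 3, 6}. Safe: {1, 4, 5, 7, 8}.

columns 1, 4, 5, 7, 8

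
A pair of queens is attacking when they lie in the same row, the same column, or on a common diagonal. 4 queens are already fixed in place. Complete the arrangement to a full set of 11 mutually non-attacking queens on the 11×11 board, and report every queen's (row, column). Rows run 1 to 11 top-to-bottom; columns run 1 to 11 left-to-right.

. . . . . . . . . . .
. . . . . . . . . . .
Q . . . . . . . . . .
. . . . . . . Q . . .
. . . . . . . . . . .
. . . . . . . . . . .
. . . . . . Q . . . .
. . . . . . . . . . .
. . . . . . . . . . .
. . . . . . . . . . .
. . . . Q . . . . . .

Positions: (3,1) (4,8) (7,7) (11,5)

Row 1: attacked by (3,1)→{1,3}; (4,8)→{5,8,11}; (7,7)→{1,7}; (11,5)→{5}. Safe: 2, 4, 6, 9, 10. Place at column 2.
Row 2: attacked by (1,2)→{1,2,3}; (3,1)→{1,2}; (4,8)→{6,8,10}; (7,7)→{2,7}; (11,5)→{5}. Safe: 4, 9, 11. Place at column 9.
Row 5: attacked by (1,2)→{2,6}; (2,9)→{6,9}; (3,1)→{1,3}; (4,8)→{7,8,9}; (7,7)→{5,7,9}; (11,5)→{5,11}. Safe: 4, 10. Place at column 4.
Row 6: attacked by (1,2)→{2,7}; (2,9)→{5,9}; (3,1)→{1,4}; (4,8)→{6,8,10}; (5,4)→{3,4,5}; (7,7)→{6,7,8}; (11,5)→{5,10}. Safe: 11. Place at column 11.
Row 8: attacked by (1,2)→{2,9}; (2,9)→{3,9}; (3,1)→{1,6}; (4,8)→{4,8}; (5,4)→{1,4,7}; (6,11)→{9,11}; (7,7)→{6,7,8}; (11,5)→{2,5,8}. Safe: 10. Place at column 10.
Row 9: attacked by (1,2)→{2,10}; (2,9)→{2,9}; (3,1)→{1,7}; (4,8)→{3,8}; (5,4)→{4,8}; (6,11)→{8,11}; (7,7)→{5,7,9}; (8,10)→{9,10,11}; (11,5)→{3,5,7}. Safe: 6. Place at column 6.
Row 10: attacked by (1,2)→{2,11}; (2,9)→{1,9}; (3,1)→{1,8}; (4,8)→{2,8}; (5,4)→{4,9}; (6,11)→{7,11}; (7,7)→{4,7,10}; (8,10)→{8,10}; (9,6)→{5,6,7}; (11,5)→{4,5,6}. Safe: 3. Place at column 3.
Columns [2, 9, 1, 8, 4, 11, 7, 10, 6, 3, 5], r−c [-1, -7, 2, -4, 1, -5, 0, -2, 3, 7, 6], r+c [3, 11, 4, 12, 9, 17, 14, 18, 15, 13, 16] are all distinct, so no two queens attack.

(1,2) (2,9) (3,1) (4,8) (5,4) (6,11) (7,7) (8,10) (9,6) (10,3) (11,5)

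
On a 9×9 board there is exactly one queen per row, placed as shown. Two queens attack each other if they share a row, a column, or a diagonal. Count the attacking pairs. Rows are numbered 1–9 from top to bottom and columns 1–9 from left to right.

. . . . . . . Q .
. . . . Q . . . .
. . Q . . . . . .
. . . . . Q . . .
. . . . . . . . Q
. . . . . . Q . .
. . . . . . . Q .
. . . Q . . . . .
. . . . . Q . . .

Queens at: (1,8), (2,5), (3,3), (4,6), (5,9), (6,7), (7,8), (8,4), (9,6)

Same column: (1,8)–(7,8) (column 8); (4,6)–(9,6) (column 6).
Same diagonal: (6,7)–(7,8) (|6−7| = |7−8| = 1); (7,8)–(9,6) (|7−9| = |8−6| = 2).
Total attacking pairs: 4.

4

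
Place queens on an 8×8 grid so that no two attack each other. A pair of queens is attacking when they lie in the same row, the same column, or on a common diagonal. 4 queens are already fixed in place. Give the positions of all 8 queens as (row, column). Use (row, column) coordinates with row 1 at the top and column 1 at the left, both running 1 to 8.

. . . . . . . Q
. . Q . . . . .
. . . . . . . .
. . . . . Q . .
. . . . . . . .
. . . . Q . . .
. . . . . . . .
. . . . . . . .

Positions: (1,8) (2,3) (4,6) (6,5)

Row 3: attacked by (1,8)→{6,8}; (2,3)→{2,3,4}; (4,6)→{5,6,7}; (6,5)→{2,5,8}. Safe: 1. Place at column 1.
Row 5: attacked by (1,8)→{4,8}; (2,3)→{3,6}; (3,1)→{1,3}; (4,6)→{5,6,7}; (6,5)→{4,5,6}. Safe: 2. Place at column 2.
Row 7: attacked by (1,8)→{2,8}; (2,3)→{3,8}; (3,1)→{1,5}; (4,6)→{3,6}; (5,2)→{2,4}; (6,5)→{4,5,6}. Safe: 7. Place at column 7.
Row 8: attacked by (1,8)→{1,8}; (2,3)→{3}; (3,1)→{1,6}; (4,6)→{2,6}; (5,2)→{2,5}; (6,5)→{3,5,7}; (7,7)→{6,7,8}. Safe: 4. Place at column 4.
Columns [8, 3, 1, 6, 2, 5, 7, 4], r−c [-7, -1, 2, -2, 3, 1, 0, 4], r+c [9, 5, 4, 10, 7, 11, 14, 12] are all distinct, so no two queens attack.

(1,8) (2,3) (3,1) (4,6) (5,2) (6,5) (7,7) (8,4)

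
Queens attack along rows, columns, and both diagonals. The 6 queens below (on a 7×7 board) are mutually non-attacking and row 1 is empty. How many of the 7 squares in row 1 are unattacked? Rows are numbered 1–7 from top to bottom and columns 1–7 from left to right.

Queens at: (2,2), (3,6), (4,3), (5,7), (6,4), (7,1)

(2,2) attacks row 1 at column 2 and diagonals 1, 3.
(3,6) attacks row 1 at column 6 and diagonals 4.
(4,3) attacks row 1 at column 3 and diagonals 6.
(5,7) attacks row 1 at column 7 and diagonals 3.
(6,4) attacks row 1 at column 4.
(7,1) attacks row 1 at column 1 and diagonals 7.
Attacked columns: {1, 2, 3, 4, 6, 7}. Safe: {5}.

1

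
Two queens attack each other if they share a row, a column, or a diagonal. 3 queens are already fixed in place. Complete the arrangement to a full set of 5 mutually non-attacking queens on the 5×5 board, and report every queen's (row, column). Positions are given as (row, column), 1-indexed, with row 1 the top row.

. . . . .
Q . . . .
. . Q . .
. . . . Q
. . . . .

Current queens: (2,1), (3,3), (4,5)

Row 1: attacked by (2,1)→{1,2}; (3,3)→{1,3,5}; (4,5)→{2,5}. Safe: 4. Place at column 4.
Row 5: attacked by (1,4)→{4}; (2,1)→{1,4}; (3,3)→{1,3,5}; (4,5)→{4,5}. Safe: 2. Place at column 2.
Columns [4, 1, 3, 5, 2], r−c [-3, 1, 0, -1, 3], r+c [5, 3, 6, 9, 7] are all distinct, so no two queens attack.

(1,4) (2,1) (3,3) (4,5) (5,2)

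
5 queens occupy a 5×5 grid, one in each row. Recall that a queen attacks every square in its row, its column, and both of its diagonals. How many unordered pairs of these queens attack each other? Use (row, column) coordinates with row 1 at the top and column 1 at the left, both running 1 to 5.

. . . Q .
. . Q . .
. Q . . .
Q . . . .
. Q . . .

8

Same column: (3,2)–(5,2) (column 2).
Same diagonal: (1,4)–(2,3) (|1−2| = |4−3| = 1); (1,4)–(3,2) (|1−3| = |4−2| = 2); (1,4)–(4,1) (|1−4| = |4−1| = 3); (2,3)–(3,2) (|2−3| = |3−2| = 1); (2,3)–(4,1) (|2−4| = |3−1| = 2); (3,2)–(4,1) (|3−4| = |2−1| = 1); (4,1)–(5,2) (|4−5| = |1−2| = 1).
Total attacking pairs: 8.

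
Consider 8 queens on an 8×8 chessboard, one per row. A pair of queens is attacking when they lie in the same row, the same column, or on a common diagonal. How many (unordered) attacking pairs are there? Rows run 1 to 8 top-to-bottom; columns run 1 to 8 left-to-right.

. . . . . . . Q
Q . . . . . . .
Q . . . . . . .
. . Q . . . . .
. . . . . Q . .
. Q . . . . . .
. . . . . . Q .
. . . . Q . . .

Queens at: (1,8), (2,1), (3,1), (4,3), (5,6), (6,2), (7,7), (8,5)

Same column: (2,1)–(3,1) (column 1).
Same diagonal: (2,1)–(4,3) (|2−4| = |1−3| = 2).
Total attacking pairs: 2.

2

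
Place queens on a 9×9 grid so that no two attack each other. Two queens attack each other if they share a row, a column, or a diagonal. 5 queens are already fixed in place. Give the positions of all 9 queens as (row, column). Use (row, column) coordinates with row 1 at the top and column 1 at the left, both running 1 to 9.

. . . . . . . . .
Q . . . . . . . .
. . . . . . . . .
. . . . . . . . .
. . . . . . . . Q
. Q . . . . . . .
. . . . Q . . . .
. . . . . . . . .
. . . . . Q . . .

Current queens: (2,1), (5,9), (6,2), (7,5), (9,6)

(1,3) (2,1) (3,4) (4,7) (5,9) (6,2) (7,5) (8,8) (9,6)

Row 1: attacked by (2,1)→{1,2}; (5,9)→{5,9}; (6,2)→{2,7}; (7,5)→{5}; (9,6)→{6}. Safe: 3, 4, 8. Place at column 3.
Row 3: attacked by (1,3)→{1,3,5}; (2,1)→{1,2}; (5,9)→{7,9}; (6,2)→{2,5}; (7,5)→{1,5,9}; (9,6)→{6}. Safe: 4, 8. Place at column 4.
Row 4: attacked by (1,3)→{3,6}; (2,1)→{1,3}; (3,4)→{3,4,5}; (5,9)→{8,9}; (6,2)→{2,4}; (7,5)→{2,5,8}; (9,6)→{1,6}. Safe: 7. Place at column 7.
Row 8: attacked by (1,3)→{3}; (2,1)→{1,7}; (3,4)→{4,9}; (4,7)→{3,7}; (5,9)→{6,9}; (6,2)→{2,4}; (7,5)→{4,5,6}; (9,6)→{5,6,7}. Safe: 8. Place at column 8.
Columns [3, 1, 4, 7, 9, 2, 5, 8, 6], r−c [-2, 1, -1, -3, -4, 4, 2, 0, 3], r+c [4, 3, 7, 11, 14, 8, 12, 16, 15] are all distinct, so no two queens attack.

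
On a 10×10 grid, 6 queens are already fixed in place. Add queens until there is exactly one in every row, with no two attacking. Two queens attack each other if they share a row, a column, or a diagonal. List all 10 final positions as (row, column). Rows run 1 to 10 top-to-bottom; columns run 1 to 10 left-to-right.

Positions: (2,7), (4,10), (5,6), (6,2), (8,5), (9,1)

Row 1: attacked by (2,7)→{6,7,8}; (4,10)→{7,10}; (5,6)→{2,6,10}; (6,2)→{2,7}; (8,5)→{5}; (9,1)→{1,9}. Safe: 3, 4. Place at column 4.
Row 3: attacked by (1,4)→{2,4,6}; (2,7)→{6,7,8}; (4,10)→{9,10}; (5,6)→{4,6,8}; (6,2)→{2,5}; (8,5)→{5,10}; (9,1)→{1,7}. Safe: 3. Place at column 3.
Row 7: attacked by (1,4)→{4,10}; (2,7)→{2,7}; (3,3)→{3,7}; (4,10)→{7,10}; (5,6)→{4,6,8}; (6,2)→{1,2,3}; (8,5)→{4,5,6}; (9,1)→{1,3}. Safe: 9. Place at column 9.
Row 10: attacked by (1,4)→{4}; (2,7)→{7}; (3,3)→{3,10}; (4,10)→{4,10}; (5,6)→{1,6}; (6,2)→{2,6}; (7,9)→{6,9}; (8,5)→{3,5,7}; (9,1)→{1,2}. Safe: 8. Place at column 8.
Columns [4, 7, 3, 10, 6, 2, 9, 5, 1, 8], r−c [-3, -5, 0, -6, -1, 4, -2, 3, 8, 2], r+c [5, 9, 6, 14, 11, 8, 16, 13, 10, 18] are all distinct, so no two queens attack.

(1,4) (2,7) (3,3) (4,10) (5,6) (6,2) (7,9) (8,5) (9,1) (10,8)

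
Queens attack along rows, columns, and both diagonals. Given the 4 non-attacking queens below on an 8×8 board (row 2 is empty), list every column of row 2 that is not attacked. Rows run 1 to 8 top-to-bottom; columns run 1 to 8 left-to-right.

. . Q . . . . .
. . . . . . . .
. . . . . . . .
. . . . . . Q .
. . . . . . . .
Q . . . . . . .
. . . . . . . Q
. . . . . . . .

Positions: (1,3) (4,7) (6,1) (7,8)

(1,3) attacks row 2 at column 3 and diagonals 2, 4.
(4,7) attacks row 2 at column 7 and diagonals 5.
(6,1) attacks row 2 at column 1 and diagonals 5.
(7,8) attacks row 2 at column 8 and diagonals 3.
Attacked columns: {1, 2, 3, 4, 5, 7, 8}. Safe: {6}.

columns 6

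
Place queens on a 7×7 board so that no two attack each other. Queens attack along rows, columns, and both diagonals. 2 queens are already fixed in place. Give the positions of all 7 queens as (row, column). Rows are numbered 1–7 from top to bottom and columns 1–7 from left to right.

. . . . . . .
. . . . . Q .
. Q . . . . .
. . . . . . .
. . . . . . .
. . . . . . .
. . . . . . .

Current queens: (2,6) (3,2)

Row 1: attacked by (2,6)→{5,6,7}; (3,2)→{2,4}. Safe: 1, 3. Place at column 3.
Row 4: attacked by (1,3)→{3,6}; (2,6)→{4,6}; (3,2)→{1,2,3}. Safe: 5, 7. Place at column 5.
Row 5: attacked by (1,3)→{3,7}; (2,6)→{3,6}; (3,2)→{2,4}; (4,5)→{4,5,6}. Safe: 1. Place at column 1.
Row 6: attacked by (1,3)→{3}; (2,6)→{2,6}; (3,2)→{2,5}; (4,5)→{3,5,7}; (5,1)→{1,2}. Safe: 4. Place at column 4.
Row 7: attacked by (1,3)→{3}; (2,6)→{1,6}; (3,2)→{2,6}; (4,5)→{2,5}; (5,1)→{1,3}; (6,4)→{3,4,5}. Safe: 7. Place at column 7.
Columns [3, 6, 2, 5, 1, 4, 7], r−c [-2, -4, 1, -1, 4, 2, 0], r+c [4, 8, 5, 9, 6, 10, 14] are all distinct, so no two queens attack.

(1,3) (2,6) (3,2) (4,5) (5,1) (6,4) (7,7)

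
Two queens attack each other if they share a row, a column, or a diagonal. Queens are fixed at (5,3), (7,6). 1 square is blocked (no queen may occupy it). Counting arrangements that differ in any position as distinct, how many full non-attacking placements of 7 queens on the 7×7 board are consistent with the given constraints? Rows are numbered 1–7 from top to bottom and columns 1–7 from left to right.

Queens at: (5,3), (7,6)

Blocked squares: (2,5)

Branch on row 1: col 1 → 0; col 2 → 0; col 4 → 1; col 5 → 0.
Sum: 0 + 0 + 1 + 0 = 1.

1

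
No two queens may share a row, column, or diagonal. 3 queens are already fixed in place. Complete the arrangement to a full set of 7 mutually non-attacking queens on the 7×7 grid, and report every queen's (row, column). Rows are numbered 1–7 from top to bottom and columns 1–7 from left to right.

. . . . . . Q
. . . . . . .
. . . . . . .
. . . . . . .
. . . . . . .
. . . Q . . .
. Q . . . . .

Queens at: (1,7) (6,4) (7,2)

(1,7) (2,5) (3,3) (4,1) (5,6) (6,4) (7,2)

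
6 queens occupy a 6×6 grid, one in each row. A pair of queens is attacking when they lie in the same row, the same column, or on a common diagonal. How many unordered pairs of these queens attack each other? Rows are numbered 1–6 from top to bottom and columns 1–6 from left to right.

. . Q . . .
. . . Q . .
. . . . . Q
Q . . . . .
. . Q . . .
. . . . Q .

2

Same column: (1,3)–(5,3) (column 3).
Same diagonal: (1,3)–(2,4) (|1−2| = |3−4| = 1).
Total attacking pairs: 2.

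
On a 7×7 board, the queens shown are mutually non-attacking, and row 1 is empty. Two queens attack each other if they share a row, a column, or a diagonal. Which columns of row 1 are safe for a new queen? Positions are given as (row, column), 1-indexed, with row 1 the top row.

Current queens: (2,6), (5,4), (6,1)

columns 2, 3

(2,6) attacks row 1 at column 6 and diagonals 5, 7.
(5,4) attacks row 1 at column 4.
(6,1) attacks row 1 at column 1 and diagonals 6.
Attacked columns: {1, 4, 5, 6, 7}. Safe: {2, 3}.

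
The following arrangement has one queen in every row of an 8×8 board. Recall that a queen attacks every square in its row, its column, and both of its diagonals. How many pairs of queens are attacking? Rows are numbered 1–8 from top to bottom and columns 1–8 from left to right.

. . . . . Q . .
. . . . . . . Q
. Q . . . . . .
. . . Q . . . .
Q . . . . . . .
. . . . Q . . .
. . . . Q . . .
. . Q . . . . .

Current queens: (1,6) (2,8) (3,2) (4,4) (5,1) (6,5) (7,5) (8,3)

Same column: (6,5)–(7,5) (column 5).
Same diagonal: (3,2)–(6,5) (|3−6| = |2−5| = 3); (6,5)–(8,3) (|6−8| = |5−3| = 2).
Total attacking pairs: 3.

3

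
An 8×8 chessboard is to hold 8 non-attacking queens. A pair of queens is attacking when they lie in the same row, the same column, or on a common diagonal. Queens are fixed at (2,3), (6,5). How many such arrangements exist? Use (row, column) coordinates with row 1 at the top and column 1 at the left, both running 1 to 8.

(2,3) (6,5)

Branch on row 1: col 1 → 0; col 6 → 1; col 7 → 1; col 8 → 1.
Sum: 0 + 1 + 1 + 1 = 3.

3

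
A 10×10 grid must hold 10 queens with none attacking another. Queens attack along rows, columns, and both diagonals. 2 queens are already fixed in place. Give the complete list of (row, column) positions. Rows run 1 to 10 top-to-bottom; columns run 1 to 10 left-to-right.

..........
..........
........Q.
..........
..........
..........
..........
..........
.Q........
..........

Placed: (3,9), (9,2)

Row 1: attacked by (3,9)→{7,9}; (9,2)→{2,10}. Safe: 1, 3, 4, 5, 6, 8. Place at column 5.
Row 2: attacked by (1,5)→{4,5,6}; (3,9)→{8,9,10}; (9,2)→{2,9}. Safe: 1, 3, 7. Place at column 1.
Row 4: attacked by (1,5)→{2,5,8}; (2,1)→{1,3}; (3,9)→{8,9,10}; (9,2)→{2,7}. Safe: 4, 6. Place at column 6.
Row 5: attacked by (1,5)→{1,5,9}; (2,1)→{1,4}; (3,9)→{7,9}; (4,6)→{5,6,7}; (9,2)→{2,6}. Safe: 3, 8, 10. Place at column 3.
Row 6: attacked by (1,5)→{5,10}; (2,1)→{1,5}; (3,9)→{6,9}; (4,6)→{4,6,8}; (5,3)→{2,3,4}; (9,2)→{2,5}. Safe: 7. Place at column 7.
Row 7: attacked by (1,5)→{5}; (2,1)→{1,6}; (3,9)→{5,9}; (4,6)→{3,6,9}; (5,3)→{1,3,5}; (6,7)→{6,7,8}; (9,2)→{2,4}. Safe: 10. Place at column 10.
Row 8: attacked by (1,5)→{5}; (2,1)→{1,7}; (3,9)→{4,9}; (4,6)→{2,6,10}; (5,3)→{3,6}; (6,7)→{5,7,9}; (7,10)→{9,10}; (9,2)→{1,2,3}. Safe: 8. Place at column 8.
Row 10: attacked by (1,5)→{5}; (2,1)→{1,9}; (3,9)→{2,9}; (4,6)→{6}; (5,3)→{3,8}; (6,7)→{3,7}; (7,10)→{7,10}; (8,8)→{6,8,10}; (9,2)→{1,2,3}. Safe: 4. Place at column 4.
Columns [5, 1, 9, 6, 3, 7, 10, 8, 2, 4], r−c [-4, 1, -6, -2, 2, -1, -3, 0, 7, 6], r+c [6, 3, 12, 10, 8, 13, 17, 16, 11, 14] are all distinct, so no two queens attack.

(1,5) (2,1) (3,9) (4,6) (5,3) (6,7) (7,10) (8,8) (9,2) (10,4)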